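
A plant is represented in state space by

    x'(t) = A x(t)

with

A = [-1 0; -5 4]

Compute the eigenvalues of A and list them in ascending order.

det(sI - A) = s^2 - (tr A)s + det A, with tr A = (-1) + 4 = 3 and det A = (-1)·4 - 0·(-5) = -4 - 0 = -4.
So p(s) = det(sI - A) = s^2 - 3s - 4.
Factor s^2 - 3s - 4: two numbers with sum 3 and product -4 are 4 and -1, so s^2 - 3s - 4 = (s - 4)(s + 1).
Hence p(s) = (s - 4) (s + 1), with roots -1, 4.
At least one eigenvalue has non-negative real part, so the system is not asymptotically stable.

-1, 4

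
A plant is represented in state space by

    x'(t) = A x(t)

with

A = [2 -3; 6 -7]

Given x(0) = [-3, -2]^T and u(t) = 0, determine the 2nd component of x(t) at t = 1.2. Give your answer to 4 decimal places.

det(sI - A) = s^2 - (tr A)s + det A, with tr A = 2 + (-7) = -5 and det A = 2·(-7) - (-3)·6 = -14 - (-18) = 4.
So p(s) = det(sI - A) = s^2 + 5s + 4.
Factor s^2 + 5s + 4: two numbers with sum -5 and product 4 are -1 and -4, so s^2 + 5s + 4 = (s + 1)(s + 4).
Hence p(s) = (s + 1) (s + 4), with roots -4, -1.
The eigenvalues -4, -1 are distinct and real, so A is diagonalisable and x(t) = e^{At} x(0) = V diag(e^{λ_i t}) V^{-1} x(0), where the columns of V are the eigenvectors.
λ = -4: A - (-4)I = [[6, -3], [6, -3]]. Row 1 gives 6·v1 + (-3)·v2 = 0, so take v_1 = [1, 2]^T.
λ = -1: A - (-1)I = [[3, -3], [6, -6]]. Row 1 gives 3·v1 + (-3)·v2 = 0, so take v_2 = [-1, -1]^T.
V = [v_1 v_2] = [[1, -1], [2, -1]] has det V = 1, so V^{-1} = adj(V)/det V = [[-1, 1], [-2, 1]].
Modal coordinates z(0) = V^{-1} x(0): (-1)·(-3) + 1·(-2) = 1; (-2)·(-3) + 1·(-2) = 4; so z(0) = [1, 4]^T.
x_2(t) = Σ_i (v_i)_2 · z_i(0) · e^{λ_i t} (row 2 of V times the modal terms).
x_2(1.2) = 2·1·e^{-4·1.2} + (-1)·4·e^{-1·1.2} = 2·0.008230 + (-4)·0.301194 = -1.1883.

-1.1883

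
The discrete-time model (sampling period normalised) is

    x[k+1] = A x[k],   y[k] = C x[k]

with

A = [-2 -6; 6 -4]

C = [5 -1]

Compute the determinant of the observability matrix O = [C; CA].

CA = [[-16, -26]]
Observability matrix O = [C; CA] = [[5, -1], [-16, -26]]
det(O) = 5·(-26) - (-1)·(-16) = -130 - 16 = -146
Since det(O) ≠ 0, rank(O) = 2 and the system is completely observable.

-146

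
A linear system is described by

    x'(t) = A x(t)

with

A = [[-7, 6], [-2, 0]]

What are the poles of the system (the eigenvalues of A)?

det(sI - A) = s^2 - (tr A)s + det A, with tr A = (-7) + 0 = -7 and det A = (-7)·0 - 6·(-2) = 0 - (-12) = 12.
So p(s) = det(sI - A) = s^2 + 7s + 12.
Factor s^2 + 7s + 12: two numbers with sum -7 and product 12 are -3 and -4, so s^2 + 7s + 12 = (s + 3)(s + 4).
Hence p(s) = (s + 3) (s + 4), with roots -4, -3.
All eigenvalues have negative real part, so the system is asymptotically stable.

-4, -3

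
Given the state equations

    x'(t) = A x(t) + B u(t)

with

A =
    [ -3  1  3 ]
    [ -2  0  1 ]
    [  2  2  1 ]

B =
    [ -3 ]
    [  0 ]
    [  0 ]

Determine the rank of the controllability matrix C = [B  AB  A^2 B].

2

AB = [[9], [6], [-6]]
A^2B = [[-39], [-24], [24]]
Controllability matrix C = [B  AB  A^2B] = [[-3, 9, -39], [0, 6, -24], [0, -6, 24]]
The rows r1, r2, r3 of C are linearly dependent: r2 + r3 = 0 (check each entry), so rank(C) ≤ 2.
The 2×2 minor from rows 1, 2, columns 1, 2 is (-3)·6 - 9·0 = -18 - 0 = -18 ≠ 0, so rank(C) = 2.
rank(C) = 2 < n = 3, so the pair (A, B) is not completely controllable.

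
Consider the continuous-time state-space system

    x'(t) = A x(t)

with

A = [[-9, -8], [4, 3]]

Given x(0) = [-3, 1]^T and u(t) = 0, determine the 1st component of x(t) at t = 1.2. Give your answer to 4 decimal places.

det(sI - A) = s^2 - (tr A)s + det A, with tr A = (-9) + 3 = -6 and det A = (-9)·3 - (-8)·4 = -27 - (-32) = 5.
So p(s) = det(sI - A) = s^2 + 6s + 5.
Factor s^2 + 6s + 5: two numbers with sum -6 and product 5 are -1 and -5, so s^2 + 6s + 5 = (s + 1)(s + 5).
Hence p(s) = (s + 1) (s + 5), with roots -5, -1.
The eigenvalues -5, -1 are distinct and real, so A is diagonalisable and x(t) = e^{At} x(0) = V diag(e^{λ_i t}) V^{-1} x(0), where the columns of V are the eigenvectors.
λ = -5: A - (-5)I = [[-4, -8], [4, 8]]. Row 1 gives (-4)·v1 + (-8)·v2 = 0, so take v_1 = [2, -1]^T.
λ = -1: A - (-1)I = [[-8, -8], [4, 4]]. Row 1 gives (-8)·v1 + (-8)·v2 = 0, so take v_2 = [1, -1]^T.
V = [v_1 v_2] = [[2, 1], [-1, -1]] has det V = -1, so V^{-1} = adj(V)/det V = [[1, 1], [-1, -2]].
Modal coordinates z(0) = V^{-1} x(0): 1·(-3) + 1·1 = -2; (-1)·(-3) + (-2)·1 = 1; so z(0) = [-2, 1]^T.
x_1(t) = Σ_i (v_i)_1 · z_i(0) · e^{λ_i t} (row 1 of V times the modal terms).
x_1(1.2) = 2·(-2)·e^{-5·1.2} + 1·1·e^{-1·1.2} = (-4)·0.002479 + 1·0.301194 = 0.2913.

0.2913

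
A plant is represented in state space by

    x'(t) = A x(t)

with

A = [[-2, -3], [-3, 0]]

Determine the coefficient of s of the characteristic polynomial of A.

2

For a 2×2 matrix, det(sI - A) = s^2 - (tr A)s + det A.
tr A = -2, det A = -9.
So p(s) = s^2 + 2s - 9.
The coefficient of s is 2.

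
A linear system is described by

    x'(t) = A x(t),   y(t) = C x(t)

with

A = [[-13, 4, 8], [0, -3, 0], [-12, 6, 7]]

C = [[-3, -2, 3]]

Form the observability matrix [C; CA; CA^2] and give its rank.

CA = [[3, 12, -3]]
CA^2 = [[-3, -42, 3]]
Observability matrix O = [C; CA; CA^2] = [[-3, -2, 3], [3, 12, -3], [-3, -42, 3]]
The columns c1, c2, c3 of O are linearly dependent: c1 + c3 = 0 (check each entry), so rank(O) ≤ 2.
The 2×2 minor from rows 1, 2, columns 1, 2 is (-3)·12 - (-2)·3 = -36 - (-6) = -30 ≠ 0, so rank(O) = 2.
rank(O) = 2 < n = 3, so the pair (A, C) is not completely observable.

2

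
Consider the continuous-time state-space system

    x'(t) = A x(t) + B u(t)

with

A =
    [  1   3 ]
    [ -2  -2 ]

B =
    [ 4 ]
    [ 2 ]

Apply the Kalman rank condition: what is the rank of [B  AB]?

2

AB = [[10], [-12]]
Controllability matrix C = [B  AB] = [[4, 10], [2, -12]]
det(C) = 4·(-12) - 10·2 = -48 - 20 = -68 ≠ 0, so rank(C) = 2.
rank(C) = 2 = n, so the pair (A, B) is completely controllable.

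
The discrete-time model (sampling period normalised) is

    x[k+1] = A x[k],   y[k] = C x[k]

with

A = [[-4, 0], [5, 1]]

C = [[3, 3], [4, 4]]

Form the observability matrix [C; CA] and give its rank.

CA = [[3, 3], [4, 4]]
Observability matrix O = [C; CA] = [[3, 3], [4, 4], [3, 3], [4, 4]]
Every row of O is a scalar multiple of row 1 = [3, 3] (multipliers 1, 4/3, 1, 4/3), so the rows span a one-dimensional space.
O ≠ 0, hence rank(O) = 1.
rank(O) = 1 < n = 2, so the pair (A, C) is not completely observable.

1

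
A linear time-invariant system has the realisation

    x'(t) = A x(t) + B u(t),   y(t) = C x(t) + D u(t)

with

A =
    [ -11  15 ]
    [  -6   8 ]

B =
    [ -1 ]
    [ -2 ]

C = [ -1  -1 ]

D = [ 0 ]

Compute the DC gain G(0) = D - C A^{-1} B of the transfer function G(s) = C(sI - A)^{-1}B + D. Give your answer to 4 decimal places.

G(0) = C(-A)^{-1}B + D = -C A^{-1} B + D.
det A = 2, so A^{-1} = (1/2)·adj(A) = [[4, -15/2], [3, -11/2]]
A^{-1} B = [11, 8]^T
C A^{-1} B = -19
G(0) = D - C A^{-1} B = 0 - (-19) = 19

19.0000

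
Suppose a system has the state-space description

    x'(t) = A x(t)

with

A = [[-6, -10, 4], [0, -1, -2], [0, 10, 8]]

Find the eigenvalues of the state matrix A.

-6, 3, 4

det(sI - A) = s^3 - (tr A)s^2 + (M11 + M22 + M33)s - det A, where Mii is the 2×2 principal minor of A obtained by deleting row i and column i.
tr A = (-6) + (-1) + 8 = 1; M11 = (-1)·8 - (-2)·10 = -8 - (-20) = 12; M22 = (-6)·8 - 4·0 = -48 - 0 = -48; M33 = (-6)·(-1) - (-10)·0 = 6 - 0 = 6; sum of minors = -30.
det A = (-6)·((-1)·8 - (-2)·10) - (-10)·(0·8 - (-2)·0) + 4·(0·10 - (-1)·0) = (-6)·12 - (-10)·0 + 4·0 = -72.
So p(s) = det(sI - A) = s^3 - s^2 - 30s + 72.
Rational-root test: any integer root divides 72. Testing small divisors, s = 3 works: p(3) = 27 + (-9) + (-90) + 72 = 0, so (s - 3) is a factor.
Dividing, p(s) = (s - 3)(s^2 + 2s - 24).
Factor s^2 + 2s - 24: two numbers with sum -2 and product -24 are 4 and -6, so s^2 + 2s - 24 = (s - 4)(s + 6).
Hence p(s) = (s - 4) (s - 3) (s + 6), with roots -6, 3, 4.
At least one eigenvalue has non-negative real part, so the system is not asymptotically stable.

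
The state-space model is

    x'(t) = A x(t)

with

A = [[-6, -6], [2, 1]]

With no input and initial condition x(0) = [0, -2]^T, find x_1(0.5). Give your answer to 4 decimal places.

1.7370

det(sI - A) = s^2 - (tr A)s + det A, with tr A = (-6) + 1 = -5 and det A = (-6)·1 - (-6)·2 = -6 - (-12) = 6.
So p(s) = det(sI - A) = s^2 + 5s + 6.
Factor s^2 + 5s + 6: two numbers with sum -5 and product 6 are -2 and -3, so s^2 + 5s + 6 = (s + 2)(s + 3).
Hence p(s) = (s + 2) (s + 3), with roots -3, -2.
The eigenvalues -3, -2 are distinct and real, so A is diagonalisable and x(t) = e^{At} x(0) = V diag(e^{λ_i t}) V^{-1} x(0), where the columns of V are the eigenvectors.
λ = -3: A - (-3)I = [[-3, -6], [2, 4]]. Row 1 gives (-3)·v1 + (-6)·v2 = 0, so take v_1 = [2, -1]^T.
λ = -2: A - (-2)I = [[-4, -6], [2, 3]]. Row 1 gives (-4)·v1 + (-6)·v2 = 0, so take v_2 = [-3, 2]^T.
V = [v_1 v_2] = [[2, -3], [-1, 2]] has det V = 1, so V^{-1} = adj(V)/det V = [[2, 3], [1, 2]].
Modal coordinates z(0) = V^{-1} x(0): 2·0 + 3·(-2) = -6; 1·0 + 2·(-2) = -4; so z(0) = [-6, -4]^T.
x_1(t) = Σ_i (v_i)_1 · z_i(0) · e^{λ_i t} (row 1 of V times the modal terms).
x_1(0.5) = 2·(-6)·e^{-3·0.5} + (-3)·(-4)·e^{-2·0.5} = (-12)·0.223130 + 12·0.367879 = 1.7370.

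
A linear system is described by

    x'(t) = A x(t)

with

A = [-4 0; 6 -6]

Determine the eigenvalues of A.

det(sI - A) = s^2 - (tr A)s + det A, with tr A = (-4) + (-6) = -10 and det A = (-4)·(-6) - 0·6 = 24 - 0 = 24.
So p(s) = det(sI - A) = s^2 + 10s + 24.
Factor s^2 + 10s + 24: two numbers with sum -10 and product 24 are -4 and -6, so s^2 + 10s + 24 = (s + 4)(s + 6).
Hence p(s) = (s + 4) (s + 6), with roots -6, -4.
All eigenvalues have negative real part, so the system is asymptotically stable.

-6, -4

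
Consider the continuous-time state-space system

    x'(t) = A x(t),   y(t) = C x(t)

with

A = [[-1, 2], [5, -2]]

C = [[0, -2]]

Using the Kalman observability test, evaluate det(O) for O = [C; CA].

-20

CA = [[-10, 4]]
Observability matrix O = [C; CA] = [[0, -2], [-10, 4]]
det(O) = 0·4 - (-2)·(-10) = 0 - 20 = -20
Since det(O) ≠ 0, rank(O) = 2 and the system is completely observable.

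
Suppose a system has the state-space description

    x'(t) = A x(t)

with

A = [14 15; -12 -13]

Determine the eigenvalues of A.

-1, 2

det(sI - A) = s^2 - (tr A)s + det A, with tr A = 14 + (-13) = 1 and det A = 14·(-13) - 15·(-12) = -182 - (-180) = -2.
So p(s) = det(sI - A) = s^2 - s - 2.
Factor s^2 - s - 2: two numbers with sum 1 and product -2 are 2 and -1, so s^2 - s - 2 = (s - 2)(s + 1).
Hence p(s) = (s - 2) (s + 1), with roots -1, 2.
At least one eigenvalue has non-negative real part, so the system is not asymptotically stable.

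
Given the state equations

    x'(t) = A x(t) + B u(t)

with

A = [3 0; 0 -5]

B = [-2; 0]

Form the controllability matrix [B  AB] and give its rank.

1

AB = [[-6], [0]]
Controllability matrix C = [B  AB] = [[-2, -6], [0, 0]]
Every column of C is a scalar multiple of column 1 = [-2, 0] (multipliers 1, 3), so the columns span a one-dimensional space.
C ≠ 0, hence rank(C) = 1.
rank(C) = 1 < n = 2, so the pair (A, B) is not completely controllable.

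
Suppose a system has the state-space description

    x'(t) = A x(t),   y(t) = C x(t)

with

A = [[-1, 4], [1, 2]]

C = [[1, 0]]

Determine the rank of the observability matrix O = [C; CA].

2

CA = [[-1, 4]]
Observability matrix O = [C; CA] = [[1, 0], [-1, 4]]
det(O) = 1·4 - 0·(-1) = 4 - 0 = 4 ≠ 0, so rank(O) = 2.
rank(O) = 2 = n, so the pair (A, C) is completely observable.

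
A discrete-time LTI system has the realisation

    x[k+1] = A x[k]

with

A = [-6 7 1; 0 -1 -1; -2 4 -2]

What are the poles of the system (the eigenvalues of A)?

-4, -3, -2

det(zI - A) = z^3 - (tr A)z^2 + (M11 + M22 + M33)z - det A, where Mii is the 2×2 principal minor of A obtained by deleting row i and column i.
tr A = (-6) + (-1) + (-2) = -9; M11 = (-1)·(-2) - (-1)·4 = 2 - (-4) = 6; M22 = (-6)·(-2) - 1·(-2) = 12 - (-2) = 14; M33 = (-6)·(-1) - 7·0 = 6 - 0 = 6; sum of minors = 26.
det A = (-6)·((-1)·(-2) - (-1)·4) - 7·(0·(-2) - (-1)·(-2)) + 1·(0·4 - (-1)·(-2)) = (-6)·6 - 7·(-2) + 1·(-2) = -24.
So p(z) = det(zI - A) = z^3 + 9z^2 + 26z + 24.
Rational-root test: any integer root divides 24. Testing small divisors, z = -2 works: p(-2) = -8 + 36 + (-52) + 24 = 0, so (z + 2) is a factor.
Dividing, p(z) = (z + 2)(z^2 + 7z + 12).
Factor z^2 + 7z + 12: two numbers with sum -7 and product 12 are -3 and -4, so z^2 + 7z + 12 = (z + 3)(z + 4).
Hence p(z) = (z + 2) (z + 3) (z + 4), with roots -4, -3, -2.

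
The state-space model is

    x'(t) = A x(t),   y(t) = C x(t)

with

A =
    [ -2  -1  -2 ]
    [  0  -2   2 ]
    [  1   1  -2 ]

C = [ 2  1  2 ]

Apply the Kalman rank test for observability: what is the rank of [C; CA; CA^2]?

CA = [[-2, -2, -6]]
CA^2 = [[-2, 0, 12]]
Observability matrix O = [C; CA; CA^2] = [[2, 1, 2], [-2, -2, -6], [-2, 0, 12]]
det(O) = 2·((-2)·12 - (-6)·0) - 1·((-2)·12 - (-6)·(-2)) + 2·((-2)·0 - (-2)·(-2)) = 2·(-24) - 1·(-36) + 2·(-4) = -20 ≠ 0, so rank(O) = 3.
rank(O) = 3 = n, so the pair (A, C) is completely observable.

3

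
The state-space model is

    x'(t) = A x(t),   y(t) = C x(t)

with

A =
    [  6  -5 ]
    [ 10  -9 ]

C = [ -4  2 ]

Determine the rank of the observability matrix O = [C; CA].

CA = [[-4, 2]]
Observability matrix O = [C; CA] = [[-4, 2], [-4, 2]]
Every row of O is a scalar multiple of row 1 = [-4, 2] (multipliers 1, 1), so the rows span a one-dimensional space.
O ≠ 0, hence rank(O) = 1.
rank(O) = 1 < n = 2, so the pair (A, C) is not completely observable.

1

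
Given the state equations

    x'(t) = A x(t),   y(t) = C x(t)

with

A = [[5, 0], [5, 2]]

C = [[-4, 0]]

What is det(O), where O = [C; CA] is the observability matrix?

0

CA = [[-20, 0]]
Observability matrix O = [C; CA] = [[-4, 0], [-20, 0]]
det(O) = (-4)·0 - 0·(-20) = 0 - 0 = 0
Since det(O) = 0, rank(O) < 2 and the system is not completely observable.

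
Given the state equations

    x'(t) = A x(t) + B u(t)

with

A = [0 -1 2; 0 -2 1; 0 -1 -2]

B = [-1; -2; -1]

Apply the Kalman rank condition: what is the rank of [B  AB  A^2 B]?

2

AB = [[0], [3], [4]]
A^2B = [[5], [-2], [-11]]
Controllability matrix C = [B  AB  A^2B] = [[-1, 0, 5], [-2, 3, -2], [-1, 4, -11]]
The rows r1, r2, r3 of C are linearly dependent: 5·r1 - 4·r2 + 3·r3 = 0 (check each entry), so rank(C) ≤ 2.
The 2×2 minor from rows 1, 2, columns 1, 2 is (-1)·3 - 0·(-2) = -3 - 0 = -3 ≠ 0, so rank(C) = 2.
rank(C) = 2 < n = 3, so the pair (A, B) is not completely controllable.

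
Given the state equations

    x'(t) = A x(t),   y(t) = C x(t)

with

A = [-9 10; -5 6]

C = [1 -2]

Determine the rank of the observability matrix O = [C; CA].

1

CA = [[1, -2]]
Observability matrix O = [C; CA] = [[1, -2], [1, -2]]
Every row of O is a scalar multiple of row 1 = [1, -2] (multipliers 1, 1), so the rows span a one-dimensional space.
O ≠ 0, hence rank(O) = 1.
rank(O) = 1 < n = 2, so the pair (A, C) is not completely observable.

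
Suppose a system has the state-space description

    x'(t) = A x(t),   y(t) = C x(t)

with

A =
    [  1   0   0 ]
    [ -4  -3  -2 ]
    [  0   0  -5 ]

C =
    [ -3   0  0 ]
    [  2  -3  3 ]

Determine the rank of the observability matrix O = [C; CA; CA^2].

2

CA = [[-3, 0, 0], [14, 9, -9]]
CA^2 = [[-3, 0, 0], [-22, -27, 27]]
Observability matrix O = [C; CA; CA^2] = [[-3, 0, 0], [2, -3, 3], [-3, 0, 0], [14, 9, -9], [-3, 0, 0], [-22, -27, 27]]
The columns c1, c2, c3 of O are linearly dependent: c2 + c3 = 0 (check each entry), so rank(O) ≤ 2.
The 2×2 minor from rows 1, 2, columns 1, 2 is (-3)·(-3) - 0·2 = 9 - 0 = 9 ≠ 0, so rank(O) = 2.
rank(O) = 2 < n = 3, so the pair (A, C) is not completely observable.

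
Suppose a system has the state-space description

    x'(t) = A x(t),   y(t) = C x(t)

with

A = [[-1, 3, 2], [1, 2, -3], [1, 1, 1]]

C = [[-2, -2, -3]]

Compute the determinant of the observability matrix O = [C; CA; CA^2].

795

CA = [[-3, -13, -1]]
CA^2 = [[-11, -36, 32]]
Observability matrix O = [C; CA; CA^2] = [[-2, -2, -3], [-3, -13, -1], [-11, -36, 32]]
Expanding along the first row, det(O) = (-2)·((-13)·32 - (-1)·(-36)) - (-2)·((-3)·32 - (-1)·(-11)) + (-3)·((-3)·(-36) - (-13)·(-11)) = (-2)·(-452) - (-2)·(-107) + (-3)·(-35) = 795
Since det(O) ≠ 0, rank(O) = 3 and the system is completely observable.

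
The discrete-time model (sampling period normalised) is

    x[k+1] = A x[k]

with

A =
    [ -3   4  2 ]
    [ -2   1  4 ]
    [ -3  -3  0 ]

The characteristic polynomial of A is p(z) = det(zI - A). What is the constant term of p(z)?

66

Expand det(zI - A) for the 3×3 matrix.
p(z) = z^3 + 2z^2 + 23z + 66.
(Check: constant term = det(-A) = (-1)^3 det A = 66; coefficient of z^2 = -tr A = 2.)
The constant term is 66.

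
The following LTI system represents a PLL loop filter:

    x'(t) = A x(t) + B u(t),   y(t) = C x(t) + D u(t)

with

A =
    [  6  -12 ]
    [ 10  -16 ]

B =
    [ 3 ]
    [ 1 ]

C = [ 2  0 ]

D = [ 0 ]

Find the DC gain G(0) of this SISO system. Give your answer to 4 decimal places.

3.0000

G(0) = C(-A)^{-1}B + D = -C A^{-1} B + D.
det A = 24, so A^{-1} = (1/24)·adj(A) = [[-2/3, 1/2], [-5/12, 1/4]]
A^{-1} B = [-3/2, -1]^T
C A^{-1} B = -3
G(0) = D - C A^{-1} B = 0 - (-3) = 3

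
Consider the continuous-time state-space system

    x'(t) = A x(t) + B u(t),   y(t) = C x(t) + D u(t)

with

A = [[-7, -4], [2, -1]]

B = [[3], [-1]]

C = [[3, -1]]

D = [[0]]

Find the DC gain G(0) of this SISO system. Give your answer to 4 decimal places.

1.4667

G(0) = C(-A)^{-1}B + D = -C A^{-1} B + D.
det A = 15, so A^{-1} = (1/15)·adj(A) = [[-1/15, 4/15], [-2/15, -7/15]]
A^{-1} B = [-7/15, 1/15]^T
C A^{-1} B = -22/15
G(0) = D - C A^{-1} B = 0 - (-22/15) = 22/15 ≈ 1.4667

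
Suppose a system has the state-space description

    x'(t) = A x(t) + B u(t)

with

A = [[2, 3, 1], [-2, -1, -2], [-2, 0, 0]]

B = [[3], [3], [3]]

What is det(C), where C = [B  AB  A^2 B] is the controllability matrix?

AB = [[18], [-15], [-6]]
A^2B = [[-15], [-9], [-36]]
Controllability matrix C = [B  AB  A^2B] = [[3, 18, -15], [3, -15, -9], [3, -6, -36]]
Expanding along the first row, det(C) = 3·((-15)·(-36) - (-9)·(-6)) - 18·(3·(-36) - (-9)·3) + (-15)·(3·(-6) - (-15)·3) = 3·486 - 18·(-81) + (-15)·27 = 2511
Since det(C) ≠ 0, rank(C) = 3 and the system is completely controllable.

2511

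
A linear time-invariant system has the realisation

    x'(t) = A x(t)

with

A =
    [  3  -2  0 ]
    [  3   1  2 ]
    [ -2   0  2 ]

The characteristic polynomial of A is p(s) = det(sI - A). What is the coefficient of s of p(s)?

17

Expand det(sI - A) for the 3×3 matrix.
p(s) = s^3 - 6s^2 + 17s - 26.
(Check: constant term = det(-A) = (-1)^3 det A = -26; coefficient of s^2 = -tr A = -6.)
The coefficient of s is 17.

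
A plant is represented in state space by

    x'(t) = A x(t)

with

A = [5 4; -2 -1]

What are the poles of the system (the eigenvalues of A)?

1, 3

det(sI - A) = s^2 - (tr A)s + det A, with tr A = 5 + (-1) = 4 and det A = 5·(-1) - 4·(-2) = -5 - (-8) = 3.
So p(s) = det(sI - A) = s^2 - 4s + 3.
Factor s^2 - 4s + 3: two numbers with sum 4 and product 3 are 3 and 1, so s^2 - 4s + 3 = (s - 3)(s - 1).
Hence p(s) = (s - 3) (s - 1), with roots 1, 3.
At least one eigenvalue has non-negative real part, so the system is not asymptotically stable.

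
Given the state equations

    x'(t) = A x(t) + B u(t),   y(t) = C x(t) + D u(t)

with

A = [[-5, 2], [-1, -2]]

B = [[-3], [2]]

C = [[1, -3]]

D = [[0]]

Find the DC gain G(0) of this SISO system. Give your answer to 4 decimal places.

G(0) = C(-A)^{-1}B + D = -C A^{-1} B + D.
det A = 12, so A^{-1} = (1/12)·adj(A) = [[-1/6, -1/6], [1/12, -5/12]]
A^{-1} B = [1/6, -13/12]^T
C A^{-1} B = 41/12
G(0) = D - C A^{-1} B = 0 - (41/12) = -41/12 ≈ -3.4167

-3.4167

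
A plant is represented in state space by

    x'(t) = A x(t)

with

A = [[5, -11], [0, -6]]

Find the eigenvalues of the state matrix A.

-6, 5

det(sI - A) = s^2 - (tr A)s + det A, with tr A = 5 + (-6) = -1 and det A = 5·(-6) - (-11)·0 = -30 - 0 = -30.
So p(s) = det(sI - A) = s^2 + s - 30.
Factor s^2 + s - 30: two numbers with sum -1 and product -30 are 5 and -6, so s^2 + s - 30 = (s - 5)(s + 6).
Hence p(s) = (s - 5) (s + 6), with roots -6, 5.
At least one eigenvalue has non-negative real part, so the system is not asymptotically stable.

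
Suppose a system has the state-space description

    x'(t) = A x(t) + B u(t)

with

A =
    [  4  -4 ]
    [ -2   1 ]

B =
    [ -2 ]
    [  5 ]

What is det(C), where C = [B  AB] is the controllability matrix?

122

AB = [[-28], [9]]
Controllability matrix C = [B  AB] = [[-2, -28], [5, 9]]
det(C) = (-2)·9 - (-28)·5 = -18 - (-140) = 122
Since det(C) ≠ 0, rank(C) = 2 and the system is completely controllable.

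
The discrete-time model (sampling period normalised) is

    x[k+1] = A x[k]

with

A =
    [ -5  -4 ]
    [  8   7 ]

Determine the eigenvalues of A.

det(zI - A) = z^2 - (tr A)z + det A, with tr A = (-5) + 7 = 2 and det A = (-5)·7 - (-4)·8 = -35 - (-32) = -3.
So p(z) = det(zI - A) = z^2 - 2z - 3.
Factor z^2 - 2z - 3: two numbers with sum 2 and product -3 are 3 and -1, so z^2 - 2z - 3 = (z - 3)(z + 1).
Hence p(z) = (z - 3) (z + 1), with roots -1, 3.

-1, 3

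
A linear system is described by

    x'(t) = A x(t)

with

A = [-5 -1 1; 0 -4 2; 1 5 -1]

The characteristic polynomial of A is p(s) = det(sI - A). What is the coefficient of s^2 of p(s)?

Expand det(sI - A) for the 3×3 matrix.
p(s) = s^3 + 10s^2 + 18s - 32.
(Check: constant term = det(-A) = (-1)^3 det A = -32; coefficient of s^2 = -tr A = 10.)
The coefficient of s^2 is 10.

10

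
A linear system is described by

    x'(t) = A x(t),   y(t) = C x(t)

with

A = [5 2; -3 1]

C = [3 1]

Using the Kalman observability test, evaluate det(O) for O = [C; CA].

CA = [[12, 7]]
Observability matrix O = [C; CA] = [[3, 1], [12, 7]]
det(O) = 3·7 - 1·12 = 21 - 12 = 9
Since det(O) ≠ 0, rank(O) = 2 and the system is completely observable.

9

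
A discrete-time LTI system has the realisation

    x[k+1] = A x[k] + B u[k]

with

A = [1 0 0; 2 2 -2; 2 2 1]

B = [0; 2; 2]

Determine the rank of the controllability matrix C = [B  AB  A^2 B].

AB = [[0], [0], [6]]
A^2B = [[0], [-12], [6]]
Controllability matrix C = [B  AB  A^2B] = [[0, 0, 0], [2, 0, -12], [2, 6, 6]]
Row 1 of C is identically zero, so rank(C) ≤ 2.
The 2×2 minor from rows 2, 3, columns 1, 2 is 2·6 - 0·2 = 12 - 0 = 12 ≠ 0, so rank(C) = 2.
rank(C) = 2 < n = 3, so the pair (A, B) is not completely controllable.

2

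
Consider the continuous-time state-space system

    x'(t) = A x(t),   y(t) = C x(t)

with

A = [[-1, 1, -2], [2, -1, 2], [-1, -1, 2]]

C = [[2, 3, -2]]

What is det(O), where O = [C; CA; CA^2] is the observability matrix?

176

CA = [[6, 1, -2]]
CA^2 = [[-2, 7, -14]]
Observability matrix O = [C; CA; CA^2] = [[2, 3, -2], [6, 1, -2], [-2, 7, -14]]
Expanding along the first row, det(O) = 2·(1·(-14) - (-2)·7) - 3·(6·(-14) - (-2)·(-2)) + (-2)·(6·7 - 1·(-2)) = 2·0 - 3·(-88) + (-2)·44 = 176
Since det(O) ≠ 0, rank(O) = 3 and the system is completely observable.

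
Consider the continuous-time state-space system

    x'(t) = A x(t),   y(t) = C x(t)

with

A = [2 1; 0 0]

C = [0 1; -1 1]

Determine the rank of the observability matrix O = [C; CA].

CA = [[0, 0], [-2, -1]]
Observability matrix O = [C; CA] = [[0, 1], [-1, 1], [0, 0], [-2, -1]]
Take the 2×2 submatrix of O formed by rows 1, 2: [[0, 1], [-1, 1]]. Its determinant is 0·1 - 1·(-1) = 0 - (-1) = 1 ≠ 0.
So rank(O) ≥ 2; since O has 2 columns, rank(O) = 2.
rank(O) = 2 = n, so the pair (A, C) is completely observable.

2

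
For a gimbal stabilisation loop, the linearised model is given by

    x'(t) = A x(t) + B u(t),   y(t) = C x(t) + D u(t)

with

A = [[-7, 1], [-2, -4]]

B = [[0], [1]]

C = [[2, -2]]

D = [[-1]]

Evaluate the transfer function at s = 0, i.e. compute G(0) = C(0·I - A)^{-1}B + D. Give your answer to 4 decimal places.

-1.4000

G(0) = C(-A)^{-1}B + D = -C A^{-1} B + D.
det A = 30, so A^{-1} = (1/30)·adj(A) = [[-2/15, -1/30], [1/15, -7/30]]
A^{-1} B = [-1/30, -7/30]^T
C A^{-1} B = 2/5
G(0) = D - C A^{-1} B = -1 - (2/5) = -7/5 ≈ -1.4000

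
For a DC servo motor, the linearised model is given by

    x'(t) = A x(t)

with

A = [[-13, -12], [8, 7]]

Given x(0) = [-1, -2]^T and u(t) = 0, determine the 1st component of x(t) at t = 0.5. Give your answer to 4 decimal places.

4.1135

det(sI - A) = s^2 - (tr A)s + det A, with tr A = (-13) + 7 = -6 and det A = (-13)·7 - (-12)·8 = -91 - (-96) = 5.
So p(s) = det(sI - A) = s^2 + 6s + 5.
Factor s^2 + 6s + 5: two numbers with sum -6 and product 5 are -1 and -5, so s^2 + 6s + 5 = (s + 1)(s + 5).
Hence p(s) = (s + 1) (s + 5), with roots -5, -1.
The eigenvalues -5, -1 are distinct and real, so A is diagonalisable and x(t) = e^{At} x(0) = V diag(e^{λ_i t}) V^{-1} x(0), where the columns of V are the eigenvectors.
λ = -5: A - (-5)I = [[-8, -12], [8, 12]]. Row 1 gives (-8)·v1 + (-12)·v2 = 0, so take v_1 = [3, -2]^T.
λ = -1: A - (-1)I = [[-12, -12], [8, 8]]. Row 1 gives (-12)·v1 + (-12)·v2 = 0, so take v_2 = [1, -1]^T.
V = [v_1 v_2] = [[3, 1], [-2, -1]] has det V = -1, so V^{-1} = adj(V)/det V = [[1, 1], [-2, -3]].
Modal coordinates z(0) = V^{-1} x(0): 1·(-1) + 1·(-2) = -3; (-2)·(-1) + (-3)·(-2) = 8; so z(0) = [-3, 8]^T.
x_1(t) = Σ_i (v_i)_1 · z_i(0) · e^{λ_i t} (row 1 of V times the modal terms).
x_1(0.5) = 3·(-3)·e^{-5·0.5} + 1·8·e^{-1·0.5} = (-9)·0.082085 + 8·0.606531 = 4.1135.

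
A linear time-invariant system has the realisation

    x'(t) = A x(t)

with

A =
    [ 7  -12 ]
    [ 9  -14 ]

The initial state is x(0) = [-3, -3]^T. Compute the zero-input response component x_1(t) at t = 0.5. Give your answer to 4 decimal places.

-0.2463

det(sI - A) = s^2 - (tr A)s + det A, with tr A = 7 + (-14) = -7 and det A = 7·(-14) - (-12)·9 = -98 - (-108) = 10.
So p(s) = det(sI - A) = s^2 + 7s + 10.
Factor s^2 + 7s + 10: two numbers with sum -7 and product 10 are -2 and -5, so s^2 + 7s + 10 = (s + 2)(s + 5).
Hence p(s) = (s + 2) (s + 5), with roots -5, -2.
The eigenvalues -5, -2 are distinct and real, so A is diagonalisable and x(t) = e^{At} x(0) = V diag(e^{λ_i t}) V^{-1} x(0), where the columns of V are the eigenvectors.
λ = -5: A - (-5)I = [[12, -12], [9, -9]]. Row 1 gives 12·v1 + (-12)·v2 = 0, so take v_1 = [-1, -1]^T.
λ = -2: A - (-2)I = [[9, -12], [9, -12]]. Row 1 gives 9·v1 + (-12)·v2 = 0, so take v_2 = [4, 3]^T.
V = [v_1 v_2] = [[-1, 4], [-1, 3]] has det V = 1, so V^{-1} = adj(V)/det V = [[3, -4], [1, -1]].
Modal coordinates z(0) = V^{-1} x(0): 3·(-3) + (-4)·(-3) = 3; 1·(-3) + (-1)·(-3) = 0; so z(0) = [3, 0]^T.
x_1(t) = Σ_i (v_i)_1 · z_i(0) · e^{λ_i t} (row 1 of V times the modal terms).
x_1(0.5) = (-1)·3·e^{-5·0.5} + 4·0·e^{-2·0.5} = (-3)·0.082085 + 0·0.367879 = -0.2463.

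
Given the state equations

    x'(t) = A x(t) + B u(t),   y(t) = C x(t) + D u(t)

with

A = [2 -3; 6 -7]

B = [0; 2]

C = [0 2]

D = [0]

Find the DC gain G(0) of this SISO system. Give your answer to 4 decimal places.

-2.0000

G(0) = C(-A)^{-1}B + D = -C A^{-1} B + D.
det A = 4, so A^{-1} = (1/4)·adj(A) = [[-7/4, 3/4], [-3/2, 1/2]]
A^{-1} B = [3/2, 1]^T
C A^{-1} B = 2
G(0) = D - C A^{-1} B = 0 - (2) = -2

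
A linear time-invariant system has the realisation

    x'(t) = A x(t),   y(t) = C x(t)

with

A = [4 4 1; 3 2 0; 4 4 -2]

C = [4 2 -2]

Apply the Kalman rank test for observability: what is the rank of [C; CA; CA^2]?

CA = [[14, 12, 8]]
CA^2 = [[124, 112, -2]]
Observability matrix O = [C; CA; CA^2] = [[4, 2, -2], [14, 12, 8], [124, 112, -2]]
det(O) = 4·(12·(-2) - 8·112) - 2·(14·(-2) - 8·124) + (-2)·(14·112 - 12·124) = 4·(-920) - 2·(-1020) + (-2)·80 = -1800 ≠ 0, so rank(O) = 3.
rank(O) = 3 = n, so the pair (A, C) is completely observable.

3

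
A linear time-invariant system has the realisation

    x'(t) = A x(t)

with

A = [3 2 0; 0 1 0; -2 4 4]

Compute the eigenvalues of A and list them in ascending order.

det(sI - A) = s^3 - (tr A)s^2 + (M11 + M22 + M33)s - det A, where Mii is the 2×2 principal minor of A obtained by deleting row i and column i.
tr A = 3 + 1 + 4 = 8; M11 = 1·4 - 0·4 = 4 - 0 = 4; M22 = 3·4 - 0·(-2) = 12 - 0 = 12; M33 = 3·1 - 2·0 = 3 - 0 = 3; sum of minors = 19.
det A = 3·(1·4 - 0·4) - 2·(0·4 - 0·(-2)) + 0·(0·4 - 1·(-2)) = 3·4 - 2·0 + 0·2 = 12.
So p(s) = det(sI - A) = s^3 - 8s^2 + 19s - 12.
Rational-root test: any integer root divides -12. Testing small divisors, s = 1 works: p(1) = 1 + (-8) + 19 + (-12) = 0, so (s - 1) is a factor.
Dividing, p(s) = (s - 1)(s^2 - 7s + 12).
Factor s^2 - 7s + 12: two numbers with sum 7 and product 12 are 4 and 3, so s^2 - 7s + 12 = (s - 4)(s - 3).
Hence p(s) = (s - 4) (s - 3) (s - 1), with roots 1, 3, 4.
At least one eigenvalue has non-negative real part, so the system is not asymptotically stable.

1, 3, 4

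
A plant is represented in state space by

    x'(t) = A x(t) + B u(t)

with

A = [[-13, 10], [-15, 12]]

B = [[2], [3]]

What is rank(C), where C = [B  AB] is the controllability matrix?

1

AB = [[4], [6]]
Controllability matrix C = [B  AB] = [[2, 4], [3, 6]]
Every column of C is a scalar multiple of column 1 = [2, 3] (multipliers 1, 2), so the columns span a one-dimensional space.
C ≠ 0, hence rank(C) = 1.
rank(C) = 1 < n = 2, so the pair (A, B) is not completely controllable.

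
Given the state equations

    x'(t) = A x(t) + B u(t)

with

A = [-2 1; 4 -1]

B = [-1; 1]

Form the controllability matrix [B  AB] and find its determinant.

2

AB = [[3], [-5]]
Controllability matrix C = [B  AB] = [[-1, 3], [1, -5]]
det(C) = (-1)·(-5) - 3·1 = 5 - 3 = 2
Since det(C) ≠ 0, rank(C) = 2 and the system is completely controllable.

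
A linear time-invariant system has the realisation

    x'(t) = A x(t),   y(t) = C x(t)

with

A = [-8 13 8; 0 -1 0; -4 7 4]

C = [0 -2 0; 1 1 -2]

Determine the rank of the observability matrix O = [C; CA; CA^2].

2

CA = [[0, 2, 0], [0, -2, 0]]
CA^2 = [[0, -2, 0], [0, 2, 0]]
Observability matrix O = [C; CA; CA^2] = [[0, -2, 0], [1, 1, -2], [0, 2, 0], [0, -2, 0], [0, -2, 0], [0, 2, 0]]
The columns c1, c2, c3 of O are linearly dependent: 2·c1 + c3 = 0 (check each entry), so rank(O) ≤ 2.
The 2×2 minor from rows 1, 2, columns 1, 2 is 0·1 - (-2)·1 = 0 - (-2) = 2 ≠ 0, so rank(O) = 2.
rank(O) = 2 < n = 3, so the pair (A, C) is not completely observable.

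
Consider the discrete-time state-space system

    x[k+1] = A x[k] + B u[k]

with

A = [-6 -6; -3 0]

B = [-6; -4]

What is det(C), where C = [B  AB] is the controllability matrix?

AB = [[60], [18]]
Controllability matrix C = [B  AB] = [[-6, 60], [-4, 18]]
det(C) = (-6)·18 - 60·(-4) = -108 - (-240) = 132
Since det(C) ≠ 0, rank(C) = 2 and the system is completely controllable.

132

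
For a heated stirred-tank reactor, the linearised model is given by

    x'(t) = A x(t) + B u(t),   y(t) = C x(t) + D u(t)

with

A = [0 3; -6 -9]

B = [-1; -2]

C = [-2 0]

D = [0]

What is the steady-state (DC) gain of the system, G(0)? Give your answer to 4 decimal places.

G(0) = C(-A)^{-1}B + D = -C A^{-1} B + D.
det A = 18, so A^{-1} = (1/18)·adj(A) = [[-1/2, -1/6], [1/3, 0]]
A^{-1} B = [5/6, -1/3]^T
C A^{-1} B = -5/3
G(0) = D - C A^{-1} B = 0 - (-5/3) = 5/3 ≈ 1.6667

1.6667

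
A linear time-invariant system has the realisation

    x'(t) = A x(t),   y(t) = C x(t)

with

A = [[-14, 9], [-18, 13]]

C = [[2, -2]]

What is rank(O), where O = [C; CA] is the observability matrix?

CA = [[8, -8]]
Observability matrix O = [C; CA] = [[2, -2], [8, -8]]
Every row of O is a scalar multiple of row 1 = [2, -2] (multipliers 1, 4), so the rows span a one-dimensional space.
O ≠ 0, hence rank(O) = 1.
rank(O) = 1 < n = 2, so the pair (A, C) is not completely observable.

1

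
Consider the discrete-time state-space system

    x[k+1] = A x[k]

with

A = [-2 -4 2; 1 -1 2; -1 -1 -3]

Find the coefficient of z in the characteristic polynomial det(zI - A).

Expand det(zI - A) for the 3×3 matrix.
p(z) = z^3 + 6z^2 + 19z + 18.
(Check: constant term = det(-A) = (-1)^3 det A = 18; coefficient of z^2 = -tr A = 6.)
The coefficient of z is 19.

19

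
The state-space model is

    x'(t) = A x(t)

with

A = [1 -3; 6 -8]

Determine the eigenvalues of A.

det(sI - A) = s^2 - (tr A)s + det A, with tr A = 1 + (-8) = -7 and det A = 1·(-8) - (-3)·6 = -8 - (-18) = 10.
So p(s) = det(sI - A) = s^2 + 7s + 10.
Factor s^2 + 7s + 10: two numbers with sum -7 and product 10 are -2 and -5, so s^2 + 7s + 10 = (s + 2)(s + 5).
Hence p(s) = (s + 2) (s + 5), with roots -5, -2.
All eigenvalues have negative real part, so the system is asymptotically stable.

-5, -2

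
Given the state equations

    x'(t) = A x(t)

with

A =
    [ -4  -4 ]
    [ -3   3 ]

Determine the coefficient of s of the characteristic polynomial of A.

1

For a 2×2 matrix, det(sI - A) = s^2 - (tr A)s + det A.
tr A = -1, det A = -24.
So p(s) = s^2 + s - 24.
The coefficient of s is 1.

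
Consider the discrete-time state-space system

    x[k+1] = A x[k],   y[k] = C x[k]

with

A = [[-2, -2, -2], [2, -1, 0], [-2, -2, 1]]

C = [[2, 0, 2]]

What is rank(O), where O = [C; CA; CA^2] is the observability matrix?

3

CA = [[-8, -8, -2]]
CA^2 = [[4, 28, 14]]
Observability matrix O = [C; CA; CA^2] = [[2, 0, 2], [-8, -8, -2], [4, 28, 14]]
det(O) = 2·((-8)·14 - (-2)·28) - 0·((-8)·14 - (-2)·4) + 2·((-8)·28 - (-8)·4) = 2·(-56) - 0·(-104) + 2·(-192) = -496 ≠ 0, so rank(O) = 3.
rank(O) = 3 = n, so the pair (A, C) is completely observable.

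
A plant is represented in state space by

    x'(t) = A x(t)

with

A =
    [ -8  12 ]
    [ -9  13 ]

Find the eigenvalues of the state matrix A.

det(sI - A) = s^2 - (tr A)s + det A, with tr A = (-8) + 13 = 5 and det A = (-8)·13 - 12·(-9) = -104 - (-108) = 4.
So p(s) = det(sI - A) = s^2 - 5s + 4.
Factor s^2 - 5s + 4: two numbers with sum 5 and product 4 are 4 and 1, so s^2 - 5s + 4 = (s - 4)(s - 1).
Hence p(s) = (s - 4) (s - 1), with roots 1, 4.
At least one eigenvalue has non-negative real part, so the system is not asymptotically stable.

1, 4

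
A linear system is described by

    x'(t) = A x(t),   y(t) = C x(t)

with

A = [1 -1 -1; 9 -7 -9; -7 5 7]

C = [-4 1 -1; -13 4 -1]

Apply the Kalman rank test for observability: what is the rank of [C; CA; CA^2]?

2

CA = [[12, -8, -12], [30, -20, -30]]
CA^2 = [[24, -16, -24], [60, -40, -60]]
Observability matrix O = [C; CA; CA^2] = [[-4, 1, -1], [-13, 4, -1], [12, -8, -12], [30, -20, -30], [24, -16, -24], [60, -40, -60]]
The columns c1, c2, c3 of O are linearly dependent: -c1 - 3·c2 + c3 = 0 (check each entry), so rank(O) ≤ 2.
The 2×2 minor from rows 1, 2, columns 1, 2 is (-4)·4 - 1·(-13) = -16 - (-13) = -3 ≠ 0, so rank(O) = 2.
rank(O) = 2 < n = 3, so the pair (A, C) is not completely observable.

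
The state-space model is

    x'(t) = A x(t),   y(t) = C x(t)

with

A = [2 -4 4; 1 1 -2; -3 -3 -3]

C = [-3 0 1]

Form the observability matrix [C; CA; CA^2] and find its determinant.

-4941

CA = [[-9, 9, -15]]
CA^2 = [[36, 90, -9]]
Observability matrix O = [C; CA; CA^2] = [[-3, 0, 1], [-9, 9, -15], [36, 90, -9]]
Expanding along the first row, det(O) = (-3)·(9·(-9) - (-15)·90) - 0·((-9)·(-9) - (-15)·36) + 1·((-9)·90 - 9·36) = (-3)·1269 - 0·621 + 1·(-1134) = -4941
Since det(O) ≠ 0, rank(O) = 3 and the system is completely observable.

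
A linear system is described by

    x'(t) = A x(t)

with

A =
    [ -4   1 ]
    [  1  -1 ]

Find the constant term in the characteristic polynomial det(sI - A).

For a 2×2 matrix, det(sI - A) = s^2 - (tr A)s + det A.
tr A = -5, det A = 3.
So p(s) = s^2 + 5s + 3.
The constant term is 3.

3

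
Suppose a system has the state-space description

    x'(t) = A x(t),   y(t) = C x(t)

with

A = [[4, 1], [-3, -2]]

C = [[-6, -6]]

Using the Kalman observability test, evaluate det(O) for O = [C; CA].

-72

CA = [[-6, 6]]
Observability matrix O = [C; CA] = [[-6, -6], [-6, 6]]
det(O) = (-6)·6 - (-6)·(-6) = -36 - 36 = -72
Since det(O) ≠ 0, rank(O) = 2 and the system is completely observable.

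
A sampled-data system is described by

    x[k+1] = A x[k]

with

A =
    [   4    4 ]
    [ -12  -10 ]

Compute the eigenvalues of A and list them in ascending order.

-4, -2

det(zI - A) = z^2 - (tr A)z + det A, with tr A = 4 + (-10) = -6 and det A = 4·(-10) - 4·(-12) = -40 - (-48) = 8.
So p(z) = det(zI - A) = z^2 + 6z + 8.
Factor z^2 + 6z + 8: two numbers with sum -6 and product 8 are -2 and -4, so z^2 + 6z + 8 = (z + 2)(z + 4).
Hence p(z) = (z + 2) (z + 4), with roots -4, -2.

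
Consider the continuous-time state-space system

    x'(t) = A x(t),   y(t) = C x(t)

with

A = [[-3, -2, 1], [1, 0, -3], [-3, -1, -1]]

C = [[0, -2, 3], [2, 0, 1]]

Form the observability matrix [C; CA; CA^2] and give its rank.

3

CA = [[-11, -3, 3], [-9, -5, 1]]
CA^2 = [[21, 19, -5], [19, 17, 5]]
Observability matrix O = [C; CA; CA^2] = [[0, -2, 3], [2, 0, 1], [-11, -3, 3], [-9, -5, 1], [21, 19, -5], [19, 17, 5]]
Take the 3×3 submatrix of O formed by rows 1, 2, 3: [[0, -2, 3], [2, 0, 1], [-11, -3, 3]]. Its determinant is 0·(0·3 - 1·(-3)) - (-2)·(2·3 - 1·(-11)) + 3·(2·(-3) - 0·(-11)) = 0·3 - (-2)·17 + 3·(-6) = 16 ≠ 0.
So rank(O) ≥ 3; since O has 3 columns, rank(O) = 3.
rank(O) = 3 = n, so the pair (A, C) is completely observable.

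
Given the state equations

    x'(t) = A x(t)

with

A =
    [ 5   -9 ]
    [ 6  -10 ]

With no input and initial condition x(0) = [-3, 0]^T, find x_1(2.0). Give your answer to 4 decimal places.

-1.2160

det(sI - A) = s^2 - (tr A)s + det A, with tr A = 5 + (-10) = -5 and det A = 5·(-10) - (-9)·6 = -50 - (-54) = 4.
So p(s) = det(sI - A) = s^2 + 5s + 4.
Factor s^2 + 5s + 4: two numbers with sum -5 and product 4 are -1 and -4, so s^2 + 5s + 4 = (s + 1)(s + 4).
Hence p(s) = (s + 1) (s + 4), with roots -4, -1.
The eigenvalues -4, -1 are distinct and real, so A is diagonalisable and x(t) = e^{At} x(0) = V diag(e^{λ_i t}) V^{-1} x(0), where the columns of V are the eigenvectors.
λ = -4: A - (-4)I = [[9, -9], [6, -6]]. Row 1 gives 9·v1 + (-9)·v2 = 0, so take v_1 = [1, 1]^T.
λ = -1: A - (-1)I = [[6, -9], [6, -9]]. Row 1 gives 6·v1 + (-9)·v2 = 0, so take v_2 = [3, 2]^T.
V = [v_1 v_2] = [[1, 3], [1, 2]] has det V = -1, so V^{-1} = adj(V)/det V = [[-2, 3], [1, -1]].
Modal coordinates z(0) = V^{-1} x(0): (-2)·(-3) + 3·0 = 6; 1·(-3) + (-1)·0 = -3; so z(0) = [6, -3]^T.
x_1(t) = Σ_i (v_i)_1 · z_i(0) · e^{λ_i t} (row 1 of V times the modal terms).
x_1(2.0) = 1·6·e^{-4·2.0} + 3·(-3)·e^{-1·2.0} = 6·0.000335 + (-9)·0.135335 = -1.2160.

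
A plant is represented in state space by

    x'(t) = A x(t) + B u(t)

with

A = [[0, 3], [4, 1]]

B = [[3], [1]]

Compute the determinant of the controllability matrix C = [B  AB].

AB = [[3], [13]]
Controllability matrix C = [B  AB] = [[3, 3], [1, 13]]
det(C) = 3·13 - 3·1 = 39 - 3 = 36
Since det(C) ≠ 0, rank(C) = 2 and the system is completely controllable.

36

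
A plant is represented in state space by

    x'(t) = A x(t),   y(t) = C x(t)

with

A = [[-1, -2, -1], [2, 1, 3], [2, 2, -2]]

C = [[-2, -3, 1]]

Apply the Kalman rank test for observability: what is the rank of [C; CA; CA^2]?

3

CA = [[-2, 3, -9]]
CA^2 = [[-10, -11, 29]]
Observability matrix O = [C; CA; CA^2] = [[-2, -3, 1], [-2, 3, -9], [-10, -11, 29]]
det(O) = (-2)·(3·29 - (-9)·(-11)) - (-3)·((-2)·29 - (-9)·(-10)) + 1·((-2)·(-11) - 3·(-10)) = (-2)·(-12) - (-3)·(-148) + 1·52 = -368 ≠ 0, so rank(O) = 3.
rank(O) = 3 = n, so the pair (A, C) is completely observable.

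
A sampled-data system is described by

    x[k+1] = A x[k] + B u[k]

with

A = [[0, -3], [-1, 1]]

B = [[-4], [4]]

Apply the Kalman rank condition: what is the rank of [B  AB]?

2

AB = [[-12], [8]]
Controllability matrix C = [B  AB] = [[-4, -12], [4, 8]]
det(C) = (-4)·8 - (-12)·4 = -32 - (-48) = 16 ≠ 0, so rank(C) = 2.
rank(C) = 2 = n, so the pair (A, B) is completely controllable.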